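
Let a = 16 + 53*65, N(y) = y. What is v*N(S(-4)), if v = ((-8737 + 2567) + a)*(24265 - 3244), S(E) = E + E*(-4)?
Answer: -683350668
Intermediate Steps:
S(E) = -3*E (S(E) = E - 4*E = -3*E)
a = 3461 (a = 16 + 3445 = 3461)
v = -56945889 (v = ((-8737 + 2567) + 3461)*(24265 - 3244) = (-6170 + 3461)*21021 = -2709*21021 = -56945889)
v*N(S(-4)) = -(-170837667)*(-4) = -56945889*12 = -683350668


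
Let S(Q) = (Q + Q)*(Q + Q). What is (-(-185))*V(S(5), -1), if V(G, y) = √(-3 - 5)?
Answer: 370*I*√2 ≈ 523.26*I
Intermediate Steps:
S(Q) = 4*Q² (S(Q) = (2*Q)*(2*Q) = 4*Q²)
V(G, y) = 2*I*√2 (V(G, y) = √(-8) = 2*I*√2)
(-(-185))*V(S(5), -1) = (-(-185))*(2*I*√2) = (-37*(-5))*(2*I*√2) = 185*(2*I*√2) = 370*I*√2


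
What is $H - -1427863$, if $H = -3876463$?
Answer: $-2448600$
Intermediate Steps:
$H - -1427863 = -3876463 - -1427863 = -3876463 + 1427863 = -2448600$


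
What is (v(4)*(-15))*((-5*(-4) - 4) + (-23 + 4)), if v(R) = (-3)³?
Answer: -1215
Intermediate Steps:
v(R) = -27
(v(4)*(-15))*((-5*(-4) - 4) + (-23 + 4)) = (-27*(-15))*((-5*(-4) - 4) + (-23 + 4)) = 405*((20 - 4) - 19) = 405*(16 - 19) = 405*(-3) = -1215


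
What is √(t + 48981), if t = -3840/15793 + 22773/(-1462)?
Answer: √90326156491554438/1358198 ≈ 221.28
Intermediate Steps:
t = -21486357/1358198 (t = -3840*1/15793 + 22773*(-1/1462) = -3840/15793 - 22773/1462 = -21486357/1358198 ≈ -15.820)
√(t + 48981) = √(-21486357/1358198 + 48981) = √(66504409881/1358198) = √90326156491554438/1358198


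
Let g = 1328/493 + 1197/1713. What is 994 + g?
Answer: 280768977/281503 ≈ 997.39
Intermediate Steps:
g = 954995/281503 (g = 1328*(1/493) + 1197*(1/1713) = 1328/493 + 399/571 = 954995/281503 ≈ 3.3925)
994 + g = 994 + 954995/281503 = 280768977/281503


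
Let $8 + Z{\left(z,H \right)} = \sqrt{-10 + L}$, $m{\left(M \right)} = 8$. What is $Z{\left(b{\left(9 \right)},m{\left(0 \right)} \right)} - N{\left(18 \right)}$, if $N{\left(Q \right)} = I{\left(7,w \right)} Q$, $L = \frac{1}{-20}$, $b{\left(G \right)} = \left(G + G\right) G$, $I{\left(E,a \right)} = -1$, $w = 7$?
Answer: $10 + \frac{i \sqrt{1005}}{10} \approx 10.0 + 3.1702 i$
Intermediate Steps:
$b{\left(G \right)} = 2 G^{2}$ ($b{\left(G \right)} = 2 G G = 2 G^{2}$)
$L = - \frac{1}{20} \approx -0.05$
$Z{\left(z,H \right)} = -8 + \frac{i \sqrt{1005}}{10}$ ($Z{\left(z,H \right)} = -8 + \sqrt{-10 - \frac{1}{20}} = -8 + \sqrt{- \frac{201}{20}} = -8 + \frac{i \sqrt{1005}}{10}$)
$N{\left(Q \right)} = - Q$
$Z{\left(b{\left(9 \right)},m{\left(0 \right)} \right)} - N{\left(18 \right)} = \left(-8 + \frac{i \sqrt{1005}}{10}\right) - \left(-1\right) 18 = \left(-8 + \frac{i \sqrt{1005}}{10}\right) - -18 = \left(-8 + \frac{i \sqrt{1005}}{10}\right) + 18 = 10 + \frac{i \sqrt{1005}}{10}$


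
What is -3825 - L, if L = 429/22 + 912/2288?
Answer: -1099641/286 ≈ -3844.9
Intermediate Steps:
L = 5691/286 (L = 429*(1/22) + 912*(1/2288) = 39/2 + 57/143 = 5691/286 ≈ 19.899)
-3825 - L = -3825 - 1*5691/286 = -3825 - 5691/286 = -1099641/286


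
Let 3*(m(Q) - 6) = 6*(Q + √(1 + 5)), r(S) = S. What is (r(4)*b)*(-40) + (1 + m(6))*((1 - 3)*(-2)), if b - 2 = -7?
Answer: 876 + 8*√6 ≈ 895.60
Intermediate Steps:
b = -5 (b = 2 - 7 = -5)
m(Q) = 6 + 2*Q + 2*√6 (m(Q) = 6 + (6*(Q + √(1 + 5)))/3 = 6 + (6*(Q + √6))/3 = 6 + (6*Q + 6*√6)/3 = 6 + (2*Q + 2*√6) = 6 + 2*Q + 2*√6)
(r(4)*b)*(-40) + (1 + m(6))*((1 - 3)*(-2)) = (4*(-5))*(-40) + (1 + (6 + 2*6 + 2*√6))*((1 - 3)*(-2)) = -20*(-40) + (1 + (6 + 12 + 2*√6))*(-2*(-2)) = 800 + (1 + (18 + 2*√6))*4 = 800 + (19 + 2*√6)*4 = 800 + (76 + 8*√6) = 876 + 8*√6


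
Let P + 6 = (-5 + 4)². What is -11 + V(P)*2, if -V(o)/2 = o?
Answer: 9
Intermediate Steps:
P = -5 (P = -6 + (-5 + 4)² = -6 + (-1)² = -6 + 1 = -5)
V(o) = -2*o
-11 + V(P)*2 = -11 - 2*(-5)*2 = -11 + 10*2 = -11 + 20 = 9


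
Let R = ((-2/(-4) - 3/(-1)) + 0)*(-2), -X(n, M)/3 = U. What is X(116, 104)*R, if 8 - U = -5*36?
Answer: 3948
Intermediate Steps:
U = 188 (U = 8 - (-5)*36 = 8 - 1*(-180) = 8 + 180 = 188)
X(n, M) = -564 (X(n, M) = -3*188 = -564)
R = -7 (R = ((-2*(-¼) - 3*(-1)) + 0)*(-2) = ((½ + 3) + 0)*(-2) = (7/2 + 0)*(-2) = (7/2)*(-2) = -7)
X(116, 104)*R = -564*(-7) = 3948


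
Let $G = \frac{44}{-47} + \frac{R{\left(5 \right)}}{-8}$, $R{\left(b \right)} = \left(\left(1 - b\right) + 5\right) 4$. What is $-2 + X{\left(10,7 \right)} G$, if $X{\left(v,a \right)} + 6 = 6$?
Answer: $-2$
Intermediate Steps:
$X{\left(v,a \right)} = 0$ ($X{\left(v,a \right)} = -6 + 6 = 0$)
$R{\left(b \right)} = 24 - 4 b$ ($R{\left(b \right)} = \left(6 - b\right) 4 = 24 - 4 b$)
$G = - \frac{135}{94}$ ($G = \frac{44}{-47} + \frac{24 - 20}{-8} = 44 \left(- \frac{1}{47}\right) + \left(24 - 20\right) \left(- \frac{1}{8}\right) = - \frac{44}{47} + 4 \left(- \frac{1}{8}\right) = - \frac{44}{47} - \frac{1}{2} = - \frac{135}{94} \approx -1.4362$)
$-2 + X{\left(10,7 \right)} G = -2 + 0 \left(- \frac{135}{94}\right) = -2 + 0 = -2$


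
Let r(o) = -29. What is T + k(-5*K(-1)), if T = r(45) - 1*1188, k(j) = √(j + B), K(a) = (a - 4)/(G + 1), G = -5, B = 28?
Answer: -1217 + √87/2 ≈ -1212.3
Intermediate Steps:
K(a) = 1 - a/4 (K(a) = (a - 4)/(-5 + 1) = (-4 + a)/(-4) = (-4 + a)*(-¼) = 1 - a/4)
k(j) = √(28 + j) (k(j) = √(j + 28) = √(28 + j))
T = -1217 (T = -29 - 1*1188 = -29 - 1188 = -1217)
T + k(-5*K(-1)) = -1217 + √(28 - 5*(1 - ¼*(-1))) = -1217 + √(28 - 5*(1 + ¼)) = -1217 + √(28 - 5*5/4) = -1217 + √(28 - 25/4) = -1217 + √(87/4) = -1217 + √87/2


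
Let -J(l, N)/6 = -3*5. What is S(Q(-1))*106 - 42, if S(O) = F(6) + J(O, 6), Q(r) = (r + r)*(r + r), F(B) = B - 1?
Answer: 10028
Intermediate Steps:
F(B) = -1 + B
J(l, N) = 90 (J(l, N) = -(-18)*5 = -6*(-15) = 90)
Q(r) = 4*r**2 (Q(r) = (2*r)*(2*r) = 4*r**2)
S(O) = 95 (S(O) = (-1 + 6) + 90 = 5 + 90 = 95)
S(Q(-1))*106 - 42 = 95*106 - 42 = 10070 - 42 = 10028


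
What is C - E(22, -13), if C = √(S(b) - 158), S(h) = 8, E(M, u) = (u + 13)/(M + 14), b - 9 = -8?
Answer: 5*I*√6 ≈ 12.247*I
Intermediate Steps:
b = 1 (b = 9 - 8 = 1)
E(M, u) = (13 + u)/(14 + M)
C = 5*I*√6 (C = √(8 - 158) = √(-150) = 5*I*√6 ≈ 12.247*I)
C - E(22, -13) = 5*I*√6 - (13 - 13)/(14 + 22) = 5*I*√6 - 0/36 = 5*I*√6 - 1*0 = 5*I*√6 + 0 = 5*I*√6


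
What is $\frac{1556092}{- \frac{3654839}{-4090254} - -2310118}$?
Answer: $\frac{6364811527368}{9448973044811} \approx 0.6736$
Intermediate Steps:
$\frac{1556092}{- \frac{3654839}{-4090254} - -2310118} = \frac{1556092}{\left(-3654839\right) \left(- \frac{1}{4090254}\right) + 2310118} = \frac{1556092}{\frac{3654839}{4090254} + 2310118} = \frac{1556092}{\frac{9448973044811}{4090254}} = 1556092 \cdot \frac{4090254}{9448973044811} = \frac{6364811527368}{9448973044811}$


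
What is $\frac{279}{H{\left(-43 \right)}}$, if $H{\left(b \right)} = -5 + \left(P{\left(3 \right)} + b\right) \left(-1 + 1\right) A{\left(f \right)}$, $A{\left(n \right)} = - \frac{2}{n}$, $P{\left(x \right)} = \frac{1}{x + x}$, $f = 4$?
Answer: $- \frac{279}{5} \approx -55.8$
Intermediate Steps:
$P{\left(x \right)} = \frac{1}{2 x}$
$H{\left(b \right)} = -5$ ($H{\left(b \right)} = -5 + \left(\frac{1}{2 \cdot 3} + b\right) \left(-1 + 1\right) \left(- \frac{2}{4}\right) = -5 + \left(\frac{1}{2} \cdot \frac{1}{3} + b\right) 0 \left(\left(-2\right) \frac{1}{4}\right) = -5 + \left(\frac{1}{6} + b\right) 0 \left(- \frac{1}{2}\right) = -5 + 0 \left(- \frac{1}{2}\right) = -5 + 0 = -5$)
$\frac{279}{H{\left(-43 \right)}} = \frac{279}{-5} = 279 \left(- \frac{1}{5}\right) = - \frac{279}{5}$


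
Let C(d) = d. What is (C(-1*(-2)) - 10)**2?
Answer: 64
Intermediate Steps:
(C(-1*(-2)) - 10)**2 = (-1*(-2) - 10)**2 = (2 - 10)**2 = (-8)**2 = 64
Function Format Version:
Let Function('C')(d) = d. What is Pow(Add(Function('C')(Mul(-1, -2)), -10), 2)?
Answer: 64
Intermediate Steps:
Pow(Add(Function('C')(Mul(-1, -2)), -10), 2) = Pow(Add(Mul(-1, -2), -10), 2) = Pow(Add(2, -10), 2) = Pow(-8, 2) = 64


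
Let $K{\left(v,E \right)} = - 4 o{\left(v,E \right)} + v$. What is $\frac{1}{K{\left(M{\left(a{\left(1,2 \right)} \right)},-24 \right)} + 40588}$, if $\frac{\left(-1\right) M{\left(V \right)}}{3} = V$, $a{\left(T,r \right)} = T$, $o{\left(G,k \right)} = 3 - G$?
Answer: $\frac{1}{40561} \approx 2.4654 \cdot 10^{-5}$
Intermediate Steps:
$M{\left(V \right)} = - 3 V$
$K{\left(v,E \right)} = -12 + 5 v$ ($K{\left(v,E \right)} = - 4 \left(3 - v\right) + v = \left(-12 + 4 v\right) + v = -12 + 5 v$)
$\frac{1}{K{\left(M{\left(a{\left(1,2 \right)} \right)},-24 \right)} + 40588} = \frac{1}{\left(-12 + 5 \left(\left(-3\right) 1\right)\right) + 40588} = \frac{1}{\left(-12 + 5 \left(-3\right)\right) + 40588} = \frac{1}{\left(-12 - 15\right) + 40588} = \frac{1}{-27 + 40588} = \frac{1}{40561}$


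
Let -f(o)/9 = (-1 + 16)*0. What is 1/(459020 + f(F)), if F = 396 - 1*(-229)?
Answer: 1/459020 ≈ 2.1786e-6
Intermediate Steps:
F = 625 (F = 396 + 229 = 625)
f(o) = 0 (f(o) = -9*(-1 + 16)*0 = -135*0 = -9*0 = 0)
1/(459020 + f(F)) = 1/(459020 + 0) = 1/459020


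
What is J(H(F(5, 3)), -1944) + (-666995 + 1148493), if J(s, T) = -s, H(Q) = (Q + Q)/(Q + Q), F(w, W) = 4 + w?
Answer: 481497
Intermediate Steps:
H(Q) = 1 (H(Q) = (2*Q)/((2*Q)) = (2*Q)*(1/(2*Q)) = 1)
J(H(F(5, 3)), -1944) + (-666995 + 1148493) = -1*1 + (-666995 + 1148493) = -1 + 481498 = 481497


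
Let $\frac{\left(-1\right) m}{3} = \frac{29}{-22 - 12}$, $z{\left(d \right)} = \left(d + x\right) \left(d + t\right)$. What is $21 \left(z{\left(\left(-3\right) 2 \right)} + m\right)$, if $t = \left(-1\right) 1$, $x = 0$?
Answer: $\frac{31815}{34} \approx 935.74$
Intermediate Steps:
$t = -1$
$z{\left(d \right)} = d \left(-1 + d\right)$ ($z{\left(d \right)} = \left(d + 0\right) \left(d - 1\right) = d \left(-1 + d\right)$)
$m = \frac{87}{34}$ ($m = - 3 \frac{29}{-22 - 12} = - 3 \frac{29}{-34} = - 3 \cdot 29 \left(- \frac{1}{34}\right) = \left(-3\right) \left(- \frac{29}{34}\right) = \frac{87}{34} \approx 2.5588$)
$21 \left(z{\left(\left(-3\right) 2 \right)} + m\right) = 21 \left(\left(-3\right) 2 \left(-1 - 6\right) + \frac{87}{34}\right) = 21 \left(- 6 \left(-1 - 6\right) + \frac{87}{34}\right) = 21 \left(\left(-6\right) \left(-7\right) + \frac{87}{34}\right) = 21 \left(42 + \frac{87}{34}\right) = 21 \cdot \frac{1515}{34} = \frac{31815}{34}$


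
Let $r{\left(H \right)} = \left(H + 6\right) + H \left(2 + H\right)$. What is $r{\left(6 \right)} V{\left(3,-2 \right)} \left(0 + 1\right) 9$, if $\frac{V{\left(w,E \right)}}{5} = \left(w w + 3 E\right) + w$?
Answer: $16200$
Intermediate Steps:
$V{\left(w,E \right)} = 5 w + 5 w^{2} + 15 E$ ($V{\left(w,E \right)} = 5 \left(\left(w w + 3 E\right) + w\right) = 5 \left(\left(w^{2} + 3 E\right) + w\right) = 5 \left(w + w^{2} + 3 E\right) = 5 w + 5 w^{2} + 15 E$)
$r{\left(H \right)} = 6 + H + H \left(2 + H\right)$ ($r{\left(H \right)} = \left(6 + H\right) + H \left(2 + H\right) = 6 + H + H \left(2 + H\right)$)
$r{\left(6 \right)} V{\left(3,-2 \right)} \left(0 + 1\right) 9 = \left(6 + 6^{2} + 3 \cdot 6\right) \left(5 \cdot 3 + 5 \cdot 3^{2} + 15 \left(-2\right)\right) \left(0 + 1\right) 9 = \left(6 + 36 + 18\right) \left(15 + 5 \cdot 9 - 30\right) 1 \cdot 9 = 60 \left(15 + 45 - 30\right) 1 \cdot 9 = 60 \cdot 30 \cdot 1 \cdot 9 = 60 \cdot 30 \cdot 9 = 1800 \cdot 9 = 16200$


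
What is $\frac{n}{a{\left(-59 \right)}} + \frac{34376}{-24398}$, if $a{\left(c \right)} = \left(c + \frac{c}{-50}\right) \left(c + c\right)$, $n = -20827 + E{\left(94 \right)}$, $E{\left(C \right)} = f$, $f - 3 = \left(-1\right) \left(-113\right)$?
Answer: $- \frac{9248077197}{2080771231} \approx -4.4445$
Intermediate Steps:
$f = 116$ ($f = 3 - -113 = 3 + 113 = 116$)
$E{\left(C \right)} = 116$
$n = -20711$ ($n = -20827 + 116 = -20711$)
$a{\left(c \right)} = \frac{49 c^{2}}{25}$ ($a{\left(c \right)} = \left(c + c \left(- \frac{1}{50}\right)\right) 2 c = \left(c - \frac{c}{50}\right) 2 c = \frac{49 c}{50} \cdot 2 c = \frac{49 c^{2}}{25}$)
$\frac{n}{a{\left(-59 \right)}} + \frac{34376}{-24398} = - \frac{20711}{\frac{49}{25} \left(-59\right)^{2}} + \frac{34376}{-24398} = - \frac{20711}{\frac{49}{25} \cdot 3481} + 34376 \left(- \frac{1}{24398}\right) = - \frac{20711}{\frac{170569}{25}} - \frac{17188}{12199} = \left(-20711\right) \frac{25}{170569} - \frac{17188}{12199} = - \frac{517775}{170569} - \frac{17188}{12199} = - \frac{9248077197}{2080771231}$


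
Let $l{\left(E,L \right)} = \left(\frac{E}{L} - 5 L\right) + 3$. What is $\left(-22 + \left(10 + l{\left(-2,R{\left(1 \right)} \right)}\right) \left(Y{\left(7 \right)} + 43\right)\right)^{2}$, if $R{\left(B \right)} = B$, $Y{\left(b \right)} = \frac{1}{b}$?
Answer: $\frac{2748964}{49} \approx 56101.0$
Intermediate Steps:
$l{\left(E,L \right)} = 3 - 5 L + \frac{E}{L}$ ($l{\left(E,L \right)} = \left(\frac{E}{L} - 5 L\right) + 3 = \left(- 5 L + \frac{E}{L}\right) + 3 = 3 - 5 L + \frac{E}{L}$)
$\left(-22 + \left(10 + l{\left(-2,R{\left(1 \right)} \right)}\right) \left(Y{\left(7 \right)} + 43\right)\right)^{2} = \left(-22 + \left(10 - \left(2 + 2\right)\right) \left(\frac{1}{7} + 43\right)\right)^{2} = \left(-22 + \left(10 - 4\right) \left(\frac{1}{7} + 43\right)\right)^{2} = \left(-22 + \left(10 - 4\right) \frac{302}{7}\right)^{2} = \left(-22 + 6 \cdot \frac{302}{7}\right)^{2} = \left(-22 + \frac{1812}{7}\right)^{2} = \left(\frac{1658}{7}\right)^{2} = \frac{2748964}{49}$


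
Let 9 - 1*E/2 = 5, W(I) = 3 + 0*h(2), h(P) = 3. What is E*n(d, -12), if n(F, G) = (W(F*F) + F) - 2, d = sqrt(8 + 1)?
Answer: 32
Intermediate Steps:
W(I) = 3 (W(I) = 3 + 0*3 = 3 + 0 = 3)
d = 3 (d = sqrt(9) = 3)
n(F, G) = 1 + F (n(F, G) = (3 + F) - 2 = 1 + F)
E = 8 (E = 18 - 2*5 = 18 - 10 = 8)
E*n(d, -12) = 8*(1 + 3) = 8*4 = 32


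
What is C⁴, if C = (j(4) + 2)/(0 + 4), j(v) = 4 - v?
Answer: 1/16 ≈ 0.062500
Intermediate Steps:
C = ½ (C = ((4 - 1*4) + 2)/(0 + 4) = ((4 - 4) + 2)/4 = (0 + 2)*(¼) = 2*(¼) = ½ ≈ 0.50000)
C⁴ = (½)⁴ = 1/16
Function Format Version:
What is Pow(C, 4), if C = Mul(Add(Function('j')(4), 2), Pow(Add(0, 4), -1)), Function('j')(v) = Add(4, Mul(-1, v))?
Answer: Rational(1, 16) ≈ 0.062500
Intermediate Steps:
C = Rational(1, 2) (C = Mul(Add(Add(4, Mul(-1, 4)), 2), Pow(Add(0, 4), -1)) = Mul(Add(Add(4, -4), 2), Pow(4, -1)) = Mul(Add(0, 2), Rational(1, 4)) = Mul(2, Rational(1, 4)) = Rational(1, 2) ≈ 0.50000)
Pow(C, 4) = Pow(Rational(1, 2), 4) = Rational(1, 16)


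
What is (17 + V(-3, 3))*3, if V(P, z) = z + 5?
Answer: 75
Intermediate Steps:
V(P, z) = 5 + z
(17 + V(-3, 3))*3 = (17 + (5 + 3))*3 = (17 + 8)*3 = 25*3 = 75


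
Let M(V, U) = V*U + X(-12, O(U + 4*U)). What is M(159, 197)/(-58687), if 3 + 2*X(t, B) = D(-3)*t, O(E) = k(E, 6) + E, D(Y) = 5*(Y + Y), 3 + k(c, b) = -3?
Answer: -63003/117374 ≈ -0.53677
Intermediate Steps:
k(c, b) = -6 (k(c, b) = -3 - 3 = -6)
D(Y) = 10*Y (D(Y) = 5*(2*Y) = 10*Y)
O(E) = -6 + E
X(t, B) = -3/2 - 15*t (X(t, B) = -3/2 + ((10*(-3))*t)/2 = -3/2 + (-30*t)/2 = -3/2 - 15*t)
M(V, U) = 357/2 + U*V (M(V, U) = V*U + (-3/2 - 15*(-12)) = U*V + (-3/2 + 180) = U*V + 357/2 = 357/2 + U*V)
M(159, 197)/(-58687) = (357/2 + 197*159)/(-58687) = (357/2 + 31323)*(-1/58687) = (63003/2)*(-1/58687) = -63003/117374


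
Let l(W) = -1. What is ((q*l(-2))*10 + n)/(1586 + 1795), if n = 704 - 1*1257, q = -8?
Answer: -473/3381 ≈ -0.13990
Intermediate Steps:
n = -553 (n = 704 - 1257 = -553)
((q*l(-2))*10 + n)/(1586 + 1795) = (-8*(-1)*10 - 553)/(1586 + 1795) = (8*10 - 553)/3381 = (80 - 553)*(1/3381) = -473*1/3381 = -473/3381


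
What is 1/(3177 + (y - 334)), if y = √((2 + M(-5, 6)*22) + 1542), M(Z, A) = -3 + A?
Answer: 2843/8081039 - √1610/8081039 ≈ 0.00034685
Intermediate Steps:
y = √1610 (y = √((2 + (-3 + 6)*22) + 1542) = √((2 + 3*22) + 1542) = √((2 + 66) + 1542) = √(68 + 1542) = √1610 ≈ 40.125)
1/(3177 + (y - 334)) = 1/(3177 + (√1610 - 334)) = 1/(3177 + (-334 + √1610)) = 1/(2843 + √1610)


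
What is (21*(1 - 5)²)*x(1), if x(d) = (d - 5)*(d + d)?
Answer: -2688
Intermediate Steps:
x(d) = 2*d*(-5 + d) (x(d) = (-5 + d)*(2*d) = 2*d*(-5 + d))
(21*(1 - 5)²)*x(1) = (21*(1 - 5)²)*(2*1*(-5 + 1)) = (21*(-4)²)*(2*1*(-4)) = (21*16)*(-8) = 336*(-8) = -2688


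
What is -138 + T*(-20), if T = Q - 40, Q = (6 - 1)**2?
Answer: 162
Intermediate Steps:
Q = 25 (Q = 5**2 = 25)
T = -15 (T = 25 - 40 = -15)
-138 + T*(-20) = -138 - 15*(-20) = -138 + 300 = 162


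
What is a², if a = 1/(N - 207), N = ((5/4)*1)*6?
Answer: 4/159201 ≈ 2.5125e-5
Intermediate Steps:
N = 15/2 (N = ((5*(¼))*1)*6 = ((5/4)*1)*6 = (5/4)*6 = 15/2 ≈ 7.5000)
a = -2/399 (a = 1/(15/2 - 207) = 1/(-399/2) = -2/399 ≈ -0.0050125)
a² = (-2/399)² = 4/159201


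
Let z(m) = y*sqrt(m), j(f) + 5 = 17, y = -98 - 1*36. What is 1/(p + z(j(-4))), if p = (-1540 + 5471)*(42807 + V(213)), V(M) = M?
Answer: 14092635/2383228334900744 + 67*sqrt(3)/7149685004702232 ≈ 5.9133e-9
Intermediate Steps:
y = -134 (y = -98 - 36 = -134)
j(f) = 12 (j(f) = -5 + 17 = 12)
p = 169111620 (p = (-1540 + 5471)*(42807 + 213) = 3931*43020 = 169111620)
z(m) = -134*sqrt(m)
1/(p + z(j(-4))) = 1/(169111620 - 268*sqrt(3))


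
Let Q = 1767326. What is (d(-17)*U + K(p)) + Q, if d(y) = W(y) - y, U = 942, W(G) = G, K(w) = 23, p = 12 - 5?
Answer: 1767349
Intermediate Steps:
p = 7
d(y) = 0 (d(y) = y - y = 0)
(d(-17)*U + K(p)) + Q = (0*942 + 23) + 1767326 = (0 + 23) + 1767326 = 23 + 1767326 = 1767349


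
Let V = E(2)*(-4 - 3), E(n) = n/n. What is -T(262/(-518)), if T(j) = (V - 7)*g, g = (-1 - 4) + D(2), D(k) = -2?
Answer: -98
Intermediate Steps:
g = -7 (g = (-1 - 4) - 2 = -5 - 2 = -7)
E(n) = 1
V = -7 (V = 1*(-4 - 3) = 1*(-7) = -7)
T(j) = 98 (T(j) = (-7 - 7)*(-7) = -14*(-7) = 98)
-T(262/(-518)) = -1*98 = -98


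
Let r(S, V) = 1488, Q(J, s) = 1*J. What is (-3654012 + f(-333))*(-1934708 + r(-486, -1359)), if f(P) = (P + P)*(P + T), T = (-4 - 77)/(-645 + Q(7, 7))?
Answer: 2116701173643180/319 ≈ 6.6354e+12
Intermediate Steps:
Q(J, s) = J
T = 81/638 (T = (-4 - 77)/(-645 + 7) = -81/(-638) = -81*(-1/638) = 81/638 ≈ 0.12696)
f(P) = 2*P*(81/638 + P) (f(P) = (P + P)*(P + 81/638) = (2*P)*(81/638 + P) = 2*P*(81/638 + P))
(-3654012 + f(-333))*(-1934708 + r(-486, -1359)) = (-3654012 + (1/319)*(-333)*(81 + 638*(-333)))*(-1934708 + 1488) = (-3654012 + (1/319)*(-333)*(81 - 212454))*(-1933220) = (-3654012 + (1/319)*(-333)*(-212373))*(-1933220) = (-3654012 + 70720209/319)*(-1933220) = -1094909619/319*(-1933220) = 2116701173643180/319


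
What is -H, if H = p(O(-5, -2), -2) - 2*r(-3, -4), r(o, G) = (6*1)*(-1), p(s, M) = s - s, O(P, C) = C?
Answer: -12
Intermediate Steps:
p(s, M) = 0
r(o, G) = -6 (r(o, G) = 6*(-1) = -6)
H = 12 (H = 0 - 2*(-6) = 0 + 12 = 12)
-H = -1*12 = -12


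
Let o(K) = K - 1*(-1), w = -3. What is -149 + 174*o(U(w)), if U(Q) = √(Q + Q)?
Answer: 25 + 174*I*√6 ≈ 25.0 + 426.21*I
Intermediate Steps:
U(Q) = √2*√Q (U(Q) = √(2*Q) = √2*√Q)
o(K) = 1 + K (o(K) = K + 1 = 1 + K)
-149 + 174*o(U(w)) = -149 + 174*(1 + √2*√(-3)) = -149 + 174*(1 + √2*(I*√3)) = -149 + 174*(1 + I*√6) = -149 + (174 + 174*I*√6) = 25 + 174*I*√6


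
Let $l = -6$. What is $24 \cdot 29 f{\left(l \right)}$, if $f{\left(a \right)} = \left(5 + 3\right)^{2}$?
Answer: $44544$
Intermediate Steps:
$f{\left(a \right)} = 64$ ($f{\left(a \right)} = 8^{2} = 64$)
$24 \cdot 29 f{\left(l \right)} = 24 \cdot 29 \cdot 64 = 696 \cdot 64 = 44544$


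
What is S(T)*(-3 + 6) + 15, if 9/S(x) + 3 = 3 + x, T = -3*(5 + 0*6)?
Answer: 66/5 ≈ 13.200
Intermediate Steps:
T = -15 (T = -3*(5 + 0) = -3*5 = -15)
S(x) = 9/x (S(x) = 9/(-3 + (3 + x)) = 9/x)
S(T)*(-3 + 6) + 15 = (9/(-15))*(-3 + 6) + 15 = (9*(-1/15))*3 + 15 = -⅗*3 + 15 = -9/5 + 15 = 66/5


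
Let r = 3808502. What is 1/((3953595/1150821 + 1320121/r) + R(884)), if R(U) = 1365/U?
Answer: 49672912908276/264567792321503 ≈ 0.18775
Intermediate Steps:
1/((3953595/1150821 + 1320121/r) + R(884)) = 1/((3953595/1150821 + 1320121/3808502) + 1365/884) = 1/((3953595*(1/1150821) + 1320121*(1/3808502)) + 1365*(1/884)) = 1/((1317865/383607 + 1320121/3808502) + 105/68) = 1/(5525499144677/1460968026714 + 105/68) = 1/(264567792321503/49672912908276) = 49672912908276/264567792321503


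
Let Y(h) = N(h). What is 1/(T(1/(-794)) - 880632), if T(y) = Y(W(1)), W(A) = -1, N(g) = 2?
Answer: -1/880630 ≈ -1.1356e-6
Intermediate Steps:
Y(h) = 2
T(y) = 2
1/(T(1/(-794)) - 880632) = 1/(2 - 880632) = 1/(-880630) = -1/880630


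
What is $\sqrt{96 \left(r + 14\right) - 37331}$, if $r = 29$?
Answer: $i \sqrt{33203} \approx 182.22 i$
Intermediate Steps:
$\sqrt{96 \left(r + 14\right) - 37331} = \sqrt{96 \left(29 + 14\right) - 37331} = \sqrt{96 \cdot 43 - 37331} = \sqrt{4128 - 37331} = \sqrt{-33203} = i \sqrt{33203}$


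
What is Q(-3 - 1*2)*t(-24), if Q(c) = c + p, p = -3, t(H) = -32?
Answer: 256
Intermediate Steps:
Q(c) = -3 + c (Q(c) = c - 3 = -3 + c)
Q(-3 - 1*2)*t(-24) = (-3 + (-3 - 1*2))*(-32) = (-3 + (-3 - 2))*(-32) = (-3 - 5)*(-32) = -8*(-32) = 256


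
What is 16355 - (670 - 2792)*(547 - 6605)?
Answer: -12838721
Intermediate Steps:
16355 - (670 - 2792)*(547 - 6605) = 16355 - (-2122)*(-6058) = 16355 - 1*12855076 = 16355 - 12855076 = -12838721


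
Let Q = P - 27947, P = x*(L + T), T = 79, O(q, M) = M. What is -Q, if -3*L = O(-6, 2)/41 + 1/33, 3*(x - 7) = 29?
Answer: 324282919/12177 ≈ 26631.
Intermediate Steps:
x = 50/3 (x = 7 + (1/3)*29 = 7 + 29/3 = 50/3 ≈ 16.667)
L = -107/4059 (L = -(2/41 + 1/33)/3 = -1/3*107/1353 = -107/4059 ≈ -0.026361)
P = 16027700/12177 (P = 50*(-107/4059 + 79)/3 = (50/3)*(320554/4059) = 16027700/12177 ≈ 1316.2)
Q = -324282919/12177 (Q = 16027700/12177 - 27947 = -324282919/12177 ≈ -26631.)
-Q = -1*(-324282919/12177) = 324282919/12177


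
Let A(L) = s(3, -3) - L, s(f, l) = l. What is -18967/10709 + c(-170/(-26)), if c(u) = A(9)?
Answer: -147475/10709 ≈ -13.771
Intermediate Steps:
A(L) = -3 - L
c(u) = -12 (c(u) = -3 - 1*9 = -3 - 9 = -12)
-18967/10709 + c(-170/(-26)) = -18967/10709 - 12 = -147475/10709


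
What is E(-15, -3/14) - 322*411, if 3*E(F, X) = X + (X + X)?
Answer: -1852791/14 ≈ -1.3234e+5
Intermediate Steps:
E(F, X) = X (E(F, X) = (X + (X + X))/3 = (X + 2*X)/3 = (3*X)/3 = X)
E(-15, -3/14) - 322*411 = -3/14 - 322*411 = -3*1/14 - 132342 = -3/14 - 132342 = -1852791/14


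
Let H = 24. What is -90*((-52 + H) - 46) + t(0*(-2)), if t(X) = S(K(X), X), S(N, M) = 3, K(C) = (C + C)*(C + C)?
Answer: 6663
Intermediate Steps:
K(C) = 4*C² (K(C) = (2*C)*(2*C) = 4*C²)
t(X) = 3
-90*((-52 + H) - 46) + t(0*(-2)) = -90*((-52 + 24) - 46) + 3 = -90*(-28 - 46) + 3 = -90*(-74) + 3 = 6660 + 3 = 6663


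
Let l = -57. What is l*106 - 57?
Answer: -6099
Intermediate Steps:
l*106 - 57 = -57*106 - 57 = -6042 - 57 = -6099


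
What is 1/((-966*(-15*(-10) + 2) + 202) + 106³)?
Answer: 1/1044386 ≈ 9.5750e-7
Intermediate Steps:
1/((-966*(-15*(-10) + 2) + 202) + 106³) = 1/((-966*(150 + 2) + 202) + 1191016) = 1/((-966*152 + 202) + 1191016) = 1/((-146832 + 202) + 1191016) = 1/(-146630 + 1191016) = 1/1044386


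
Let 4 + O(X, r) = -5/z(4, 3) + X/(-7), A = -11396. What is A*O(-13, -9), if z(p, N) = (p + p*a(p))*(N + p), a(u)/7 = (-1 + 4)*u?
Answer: 415547/17 ≈ 24444.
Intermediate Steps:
a(u) = 21*u (a(u) = 7*((-1 + 4)*u) = 7*(3*u) = 21*u)
z(p, N) = (N + p)*(p + 21*p**2) (z(p, N) = (p + p*(21*p))*(N + p) = (p + 21*p**2)*(N + p) = (N + p)*(p + 21*p**2))
O(X, r) = -1905/476 - X/7 (O(X, r) = -4 + (-5*1/(4*(3 + 4 + 21*4**2 + 21*3*4)) + X/(-7)) = -4 + (-5*1/(4*(3 + 4 + 21*16 + 252)) + X*(-1/7)) = -4 + (-5*1/(4*(3 + 4 + 336 + 252)) - X/7) = -4 + (-5/(4*595) - X/7) = -4 + (-5/2380 - X/7) = -4 + (-5*1/2380 - X/7) = -4 + (-1/476 - X/7) = -1905/476 - X/7)
A*O(-13, -9) = -11396*(-1905/476 - 1/7*(-13)) = -11396*(-1905/476 + 13/7) = -11396*(-1021/476) = 415547/17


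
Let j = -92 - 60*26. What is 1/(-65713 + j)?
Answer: -1/67365 ≈ -1.4844e-5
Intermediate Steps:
j = -1652 (j = -92 - 1560 = -1652)
1/(-65713 + j) = 1/(-65713 - 1652) = 1/(-67365) = -1/67365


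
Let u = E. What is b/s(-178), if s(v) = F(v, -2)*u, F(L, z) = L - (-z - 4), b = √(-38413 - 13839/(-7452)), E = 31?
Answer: -I*√6583516251/2258784 ≈ -0.035921*I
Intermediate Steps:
u = 31
b = I*√6583516251/414 (b = √(-38413 - 13839*(-1/7452)) = √(-38413 + 4613/2484) = √(-95413279/2484) = I*√6583516251/414 ≈ 195.99*I)
F(L, z) = 4 + L + z (F(L, z) = L - (-4 - z) = L + (4 + z) = 4 + L + z)
s(v) = 62 + 31*v (s(v) = (4 + v - 2)*31 = (2 + v)*31 = 62 + 31*v)
b/s(-178) = (I*√6583516251/414)/(62 + 31*(-178)) = (I*√6583516251/414)/(62 - 5518) = (I*√6583516251/414)/(-5456) = (I*√6583516251/414)*(-1/5456) = -I*√6583516251/2258784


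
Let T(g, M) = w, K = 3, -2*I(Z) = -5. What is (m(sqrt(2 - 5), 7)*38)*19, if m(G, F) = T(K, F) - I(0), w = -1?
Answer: -2527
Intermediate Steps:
I(Z) = 5/2 (I(Z) = -1/2*(-5) = 5/2)
T(g, M) = -1
m(G, F) = -7/2 (m(G, F) = -1 - 1*5/2 = -1 - 5/2 = -7/2)
(m(sqrt(2 - 5), 7)*38)*19 = -7/2*38*19 = -133*19 = -2527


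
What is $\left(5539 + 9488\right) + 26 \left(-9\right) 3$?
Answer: $14325$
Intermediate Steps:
$\left(5539 + 9488\right) + 26 \left(-9\right) 3 = 15027 - 702 = 14325$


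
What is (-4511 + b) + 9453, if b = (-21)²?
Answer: 5383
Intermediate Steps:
b = 441
(-4511 + b) + 9453 = (-4511 + 441) + 9453 = -4070 + 9453 = 5383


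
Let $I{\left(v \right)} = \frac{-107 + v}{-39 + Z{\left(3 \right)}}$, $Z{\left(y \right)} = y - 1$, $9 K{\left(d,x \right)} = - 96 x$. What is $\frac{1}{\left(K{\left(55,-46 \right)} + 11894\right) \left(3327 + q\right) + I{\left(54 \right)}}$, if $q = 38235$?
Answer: $\frac{37}{19045066145} \approx 1.9428 \cdot 10^{-9}$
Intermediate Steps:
$K{\left(d,x \right)} = - \frac{32 x}{3}$ ($K{\left(d,x \right)} = \frac{\left(-96\right) x}{9} = - \frac{32 x}{3}$)
$Z{\left(y \right)} = -1 + y$
$I{\left(v \right)} = \frac{107}{37} - \frac{v}{37}$ ($I{\left(v \right)} = \frac{-107 + v}{-39 + \left(-1 + 3\right)} = \frac{-107 + v}{-39 + 2} = \frac{-107 + v}{-37} = \left(-107 + v\right) \left(- \frac{1}{37}\right) = \frac{107}{37} - \frac{v}{37}$)
$\frac{1}{\left(K{\left(55,-46 \right)} + 11894\right) \left(3327 + q\right) + I{\left(54 \right)}} = \frac{1}{\left(\left(- \frac{32}{3}\right) \left(-46\right) + 11894\right) \left(3327 + 38235\right) + \left(\frac{107}{37} - \frac{54}{37}\right)} = \frac{1}{\left(\frac{1472}{3} + 11894\right) 41562 + \left(\frac{107}{37} - \frac{54}{37}\right)} = \frac{1}{\frac{37154}{3} \cdot 41562 + \frac{53}{37}} = \frac{1}{514731516 + \frac{53}{37}} = \frac{1}{\frac{19045066145}{37}} = \frac{37}{19045066145}$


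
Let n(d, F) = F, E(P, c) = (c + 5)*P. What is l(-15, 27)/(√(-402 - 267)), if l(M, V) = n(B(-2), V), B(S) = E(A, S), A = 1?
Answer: -9*I*√669/223 ≈ -1.0439*I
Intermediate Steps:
E(P, c) = P*(5 + c) (E(P, c) = (5 + c)*P = P*(5 + c))
B(S) = 5 + S (B(S) = 1*(5 + S) = 5 + S)
l(M, V) = V
l(-15, 27)/(√(-402 - 267)) = 27/(√(-402 - 267)) = 27/(√(-669)) = 27/((I*√669)) = 27*(-I*√669/669) = -9*I*√669/223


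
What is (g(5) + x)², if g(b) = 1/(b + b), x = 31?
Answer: 96721/100 ≈ 967.21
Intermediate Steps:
g(b) = 1/(2*b)
(g(5) + x)² = ((½)/5 + 31)² = ((½)*(⅕) + 31)² = (⅒ + 31)² = (311/10)² = 96721/100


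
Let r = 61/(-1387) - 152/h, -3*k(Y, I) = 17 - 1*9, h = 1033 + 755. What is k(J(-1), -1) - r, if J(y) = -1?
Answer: -1573331/619989 ≈ -2.5377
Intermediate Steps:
h = 1788
k(Y, I) = -8/3 (k(Y, I) = -(17 - 1*9)/3 = -(17 - 9)/3 = -⅓*8 = -8/3)
r = -79973/619989 (r = 61/(-1387) - 152/1788 = 61*(-1/1387) - 152*1/1788 = -61/1387 - 38/447 = -79973/619989 ≈ -0.12899)
k(J(-1), -1) - r = -8/3 - 1*(-79973/619989) = -8/3 + 79973/619989 = -1573331/619989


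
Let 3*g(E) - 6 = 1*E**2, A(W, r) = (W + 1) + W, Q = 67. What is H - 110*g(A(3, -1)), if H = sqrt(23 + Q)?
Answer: -6050/3 + 3*sqrt(10) ≈ -2007.2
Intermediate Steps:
A(W, r) = 1 + 2*W (A(W, r) = (1 + W) + W = 1 + 2*W)
H = 3*sqrt(10) (H = sqrt(23 + 67) = sqrt(90) = 3*sqrt(10) ≈ 9.4868)
g(E) = 2 + E**2/3 (g(E) = 2 + (1*E**2)/3 = 2 + E**2/3)
H - 110*g(A(3, -1)) = 3*sqrt(10) - 110*(2 + (1 + 2*3)**2/3) = 3*sqrt(10) - 110*(2 + (1 + 6)**2/3) = 3*sqrt(10) - 110*(2 + (1/3)*7**2) = 3*sqrt(10) - 110*(2 + (1/3)*49) = 3*sqrt(10) - 110*(2 + 49/3) = 3*sqrt(10) - 110*55/3 = 3*sqrt(10) - 6050/3 = -6050/3 + 3*sqrt(10)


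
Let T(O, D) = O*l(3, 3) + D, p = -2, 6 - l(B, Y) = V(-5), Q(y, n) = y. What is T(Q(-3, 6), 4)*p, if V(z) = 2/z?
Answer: 152/5 ≈ 30.400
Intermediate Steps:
l(B, Y) = 32/5 (l(B, Y) = 6 - 2/(-5) = 6 - 2*(-1)/5 = 6 - 1*(-⅖) = 6 + ⅖ = 32/5)
T(O, D) = D + 32*O/5 (T(O, D) = O*(32/5) + D = 32*O/5 + D = D + 32*O/5)
T(Q(-3, 6), 4)*p = (4 + (32/5)*(-3))*(-2) = (4 - 96/5)*(-2) = -76/5*(-2) = 152/5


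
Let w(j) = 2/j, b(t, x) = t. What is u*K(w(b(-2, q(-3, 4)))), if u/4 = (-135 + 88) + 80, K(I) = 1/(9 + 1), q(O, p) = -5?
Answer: 66/5 ≈ 13.200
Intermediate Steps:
K(I) = 1/10
u = 132 (u = 4*((-135 + 88) + 80) = 4*(-47 + 80) = 4*33 = 132)
u*K(w(b(-2, q(-3, 4)))) = 132*(1/10) = 66/5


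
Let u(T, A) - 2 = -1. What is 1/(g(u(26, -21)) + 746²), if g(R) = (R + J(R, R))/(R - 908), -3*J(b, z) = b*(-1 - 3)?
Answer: 2721/1514280029 ≈ 1.7969e-6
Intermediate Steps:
J(b, z) = 4*b/3 (J(b, z) = -b*(-1 - 3)/3 = -b*(-4)/3 = -(-4)*b/3 = 4*b/3)
u(T, A) = 1 (u(T, A) = 2 - 1 = 1)
g(R) = 7*R/(3*(-908 + R)) (g(R) = (R + 4*R/3)/(R - 908) = (7*R/3)/(-908 + R) = 7*R/(3*(-908 + R)))
1/(g(u(26, -21)) + 746²) = 1/((7/3)*1/(-908 + 1) + 746²) = 1/((7/3)*1/(-907) + 556516) = 1/((7/3)*1*(-1/907) + 556516) = 1/(-7/2721 + 556516) = 1/(1514280029/2721) = 2721/1514280029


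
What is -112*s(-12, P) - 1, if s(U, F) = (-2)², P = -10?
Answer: -449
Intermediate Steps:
s(U, F) = 4
-112*s(-12, P) - 1 = -112*4 - 1 = -448 - 1 = -449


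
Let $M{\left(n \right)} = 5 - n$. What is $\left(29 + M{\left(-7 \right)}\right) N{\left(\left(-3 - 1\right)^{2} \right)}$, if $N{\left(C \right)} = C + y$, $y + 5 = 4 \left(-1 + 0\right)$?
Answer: $287$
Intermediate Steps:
$y = -9$ ($y = -5 + 4 \left(-1 + 0\right) = -5 + 4 \left(-1\right) = -5 - 4 = -9$)
$N{\left(C \right)} = -9 + C$ ($N{\left(C \right)} = C - 9 = -9 + C$)
$\left(29 + M{\left(-7 \right)}\right) N{\left(\left(-3 - 1\right)^{2} \right)} = \left(29 + \left(5 - -7\right)\right) \left(-9 + \left(-3 - 1\right)^{2}\right) = \left(29 + \left(5 + 7\right)\right) \left(-9 + \left(-4\right)^{2}\right) = \left(29 + 12\right) \left(-9 + 16\right) = 41 \cdot 7 = 287$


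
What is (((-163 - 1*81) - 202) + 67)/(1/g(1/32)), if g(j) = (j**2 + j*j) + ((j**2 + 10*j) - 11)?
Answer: 4146639/1024 ≈ 4049.5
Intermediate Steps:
g(j) = -11 + 3*j**2 + 10*j (g(j) = (j**2 + j**2) + (-11 + j**2 + 10*j) = 2*j**2 + (-11 + j**2 + 10*j) = -11 + 3*j**2 + 10*j)
(((-163 - 1*81) - 202) + 67)/(1/g(1/32)) = (((-163 - 1*81) - 202) + 67)/(1/(-11 + 3*(1/32)**2 + 10/32)) = (((-163 - 81) - 202) + 67)/(1/(-11 + 3*(1/32)**2 + 10*(1/32))) = ((-244 - 202) + 67)/(1/(-11 + 3*(1/1024) + 5/16)) = (-446 + 67)/(1/(-11 + 3/1024 + 5/16)) = -379/(1/(-10941/1024)) = -379/(-1024/10941) = -379*(-10941/1024) = 4146639/1024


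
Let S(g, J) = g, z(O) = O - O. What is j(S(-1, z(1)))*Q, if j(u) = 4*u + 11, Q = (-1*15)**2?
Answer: 1575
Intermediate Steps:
z(O) = 0
Q = 225 (Q = (-15)**2 = 225)
j(u) = 11 + 4*u
j(S(-1, z(1)))*Q = (11 + 4*(-1))*225 = (11 - 4)*225 = 7*225 = 1575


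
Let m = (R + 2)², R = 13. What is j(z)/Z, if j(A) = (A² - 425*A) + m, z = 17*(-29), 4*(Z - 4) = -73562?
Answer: -905598/36773 ≈ -24.627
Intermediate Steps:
Z = -36773/2 (Z = 4 + (¼)*(-73562) = 4 - 36781/2 = -36773/2 ≈ -18387.)
z = -493
m = 225 (m = (13 + 2)² = 15² = 225)
j(A) = 225 + A² - 425*A (j(A) = (A² - 425*A) + 225 = 225 + A² - 425*A)
j(z)/Z = (225 + (-493)² - 425*(-493))/(-36773/2) = (225 + 243049 + 209525)*(-2/36773) = 452799*(-2/36773) = -905598/36773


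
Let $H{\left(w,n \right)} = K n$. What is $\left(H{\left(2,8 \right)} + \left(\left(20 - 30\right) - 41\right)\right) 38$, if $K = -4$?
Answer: $-3154$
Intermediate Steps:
$H{\left(w,n \right)} = - 4 n$
$\left(H{\left(2,8 \right)} + \left(\left(20 - 30\right) - 41\right)\right) 38 = \left(\left(-4\right) 8 + \left(\left(20 - 30\right) - 41\right)\right) 38 = \left(-32 - 51\right) 38 = \left(-83\right) 38 = -3154$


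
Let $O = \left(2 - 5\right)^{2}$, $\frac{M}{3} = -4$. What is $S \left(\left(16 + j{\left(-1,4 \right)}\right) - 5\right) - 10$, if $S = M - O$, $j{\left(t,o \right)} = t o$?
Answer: $-157$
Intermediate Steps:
$M = -12$ ($M = 3 \left(-4\right) = -12$)
$j{\left(t,o \right)} = o t$
$O = 9$ ($O = \left(-3\right)^{2} = 9$)
$S = -21$ ($S = -12 - 9 = -21$)
$S \left(\left(16 + j{\left(-1,4 \right)}\right) - 5\right) - 10 = - 21 \left(\left(16 + 4 \left(-1\right)\right) - 5\right) - 10 = - 21 \left(\left(16 - 4\right) - 5\right) - 10 = - 21 \left(12 - 5\right) - 10 = \left(-21\right) 7 - 10 = -147 - 10 = -157$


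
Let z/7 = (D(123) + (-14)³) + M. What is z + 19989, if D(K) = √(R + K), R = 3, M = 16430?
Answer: 115791 + 21*√14 ≈ 1.1587e+5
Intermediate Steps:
D(K) = √(3 + K)
z = 95802 + 21*√14 (z = 7*((√(3 + 123) + (-14)³) + 16430) = 7*((√126 - 2744) + 16430) = 7*((3*√14 - 2744) + 16430) = 7*((-2744 + 3*√14) + 16430) = 7*(13686 + 3*√14) = 95802 + 21*√14 ≈ 95881.)
z + 19989 = (95802 + 21*√14) + 19989 = 115791 + 21*√14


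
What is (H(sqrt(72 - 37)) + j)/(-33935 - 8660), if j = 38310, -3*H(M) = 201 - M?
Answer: -38243/42595 - sqrt(35)/127785 ≈ -0.89787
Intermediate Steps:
H(M) = -67 + M/3 (H(M) = -(201 - M)/3 = -67 + M/3)
(H(sqrt(72 - 37)) + j)/(-33935 - 8660) = ((-67 + sqrt(72 - 37)/3) + 38310)/(-33935 - 8660) = ((-67 + sqrt(35)/3) + 38310)/(-42595) = (38243 + sqrt(35)/3)*(-1/42595) = -38243/42595 - sqrt(35)/127785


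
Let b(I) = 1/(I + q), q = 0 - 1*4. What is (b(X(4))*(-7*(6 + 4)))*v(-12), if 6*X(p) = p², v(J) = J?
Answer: -630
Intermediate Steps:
q = -4 (q = 0 - 4 = -4)
X(p) = p²/6
b(I) = 1/(-4 + I) (b(I) = 1/(I - 4) = 1/(-4 + I))
(b(X(4))*(-7*(6 + 4)))*v(-12) = ((-7*(6 + 4))/(-4 + (⅙)*4²))*(-12) = ((-7*10)/(-4 + (⅙)*16))*(-12) = (-70/(-4 + 8/3))*(-12) = (-70/(-4/3))*(-12) = -¾*(-70)*(-12) = (105/2)*(-12) = -630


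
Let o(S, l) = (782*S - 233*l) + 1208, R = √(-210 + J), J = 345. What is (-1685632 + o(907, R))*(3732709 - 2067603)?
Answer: -1623728115900 - 1163909094*√15 ≈ -1.6282e+12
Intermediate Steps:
R = 3*√15 (R = √(-210 + 345) = √135 = 3*√15 ≈ 11.619)
o(S, l) = 1208 - 233*l + 782*S (o(S, l) = (-233*l + 782*S) + 1208 = 1208 - 233*l + 782*S)
(-1685632 + o(907, R))*(3732709 - 2067603) = (-1685632 + (1208 - 699*√15 + 782*907))*(3732709 - 2067603) = (-1685632 + (1208 - 699*√15 + 709274))*1665106 = (-1685632 + (710482 - 699*√15))*1665106 = (-975150 - 699*√15)*1665106 = -1623728115900 - 1163909094*√15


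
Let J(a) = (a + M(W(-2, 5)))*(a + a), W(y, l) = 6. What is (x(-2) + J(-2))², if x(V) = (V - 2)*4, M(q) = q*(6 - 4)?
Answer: 3136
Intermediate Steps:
M(q) = 2*q (M(q) = q*2 = 2*q)
J(a) = 2*a*(12 + a) (J(a) = (a + 2*6)*(a + a) = (a + 12)*(2*a) = (12 + a)*(2*a) = 2*a*(12 + a))
x(V) = -8 + 4*V (x(V) = (-2 + V)*4 = -8 + 4*V)
(x(-2) + J(-2))² = ((-8 + 4*(-2)) + 2*(-2)*(12 - 2))² = ((-8 - 8) + 2*(-2)*10)² = (-16 - 40)² = (-56)² = 3136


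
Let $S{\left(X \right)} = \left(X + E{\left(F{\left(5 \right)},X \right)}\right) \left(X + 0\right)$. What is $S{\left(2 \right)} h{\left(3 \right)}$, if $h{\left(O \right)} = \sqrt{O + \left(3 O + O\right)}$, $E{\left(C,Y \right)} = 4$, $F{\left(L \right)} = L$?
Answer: $12 \sqrt{15} \approx 46.476$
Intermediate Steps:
$S{\left(X \right)} = X \left(4 + X\right)$ ($S{\left(X \right)} = \left(X + 4\right) \left(X + 0\right) = \left(4 + X\right) X = X \left(4 + X\right)$)
$h{\left(O \right)} = \sqrt{5} \sqrt{O}$ ($h{\left(O \right)} = \sqrt{O + 4 O} = \sqrt{5 O} = \sqrt{5} \sqrt{O}$)
$S{\left(2 \right)} h{\left(3 \right)} = 2 \left(4 + 2\right) \sqrt{5} \sqrt{3} = 2 \cdot 6 \sqrt{15} = 12 \sqrt{15}$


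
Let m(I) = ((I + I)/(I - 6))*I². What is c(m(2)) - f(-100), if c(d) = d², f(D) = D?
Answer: 116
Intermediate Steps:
m(I) = 2*I³/(-6 + I) (m(I) = ((2*I)/(-6 + I))*I² = (2*I/(-6 + I))*I² = 2*I³/(-6 + I))
c(m(2)) - f(-100) = (2*2³/(-6 + 2))² - 1*(-100) = (2*8/(-4))² + 100 = (2*8*(-¼))² + 100 = (-4)² + 100 = 16 + 100 = 116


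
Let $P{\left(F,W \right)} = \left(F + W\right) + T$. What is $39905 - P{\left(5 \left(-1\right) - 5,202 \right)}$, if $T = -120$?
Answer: $39833$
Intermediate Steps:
$P{\left(F,W \right)} = -120 + F + W$ ($P{\left(F,W \right)} = \left(F + W\right) - 120 = -120 + F + W$)
$39905 - P{\left(5 \left(-1\right) - 5,202 \right)} = 39905 - \left(-120 + \left(5 \left(-1\right) - 5\right) + 202\right) = 39905 - \left(-120 - 10 + 202\right) = 39905 - 72 = 39833$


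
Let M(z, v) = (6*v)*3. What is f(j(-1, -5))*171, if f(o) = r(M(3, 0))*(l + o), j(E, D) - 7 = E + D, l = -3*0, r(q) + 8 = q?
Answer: -1368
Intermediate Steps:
M(z, v) = 18*v
r(q) = -8 + q
l = 0
j(E, D) = 7 + D + E (j(E, D) = 7 + (E + D) = 7 + (D + E) = 7 + D + E)
f(o) = -8*o (f(o) = (-8 + 18*0)*(0 + o) = (-8 + 0)*o = -8*o)
f(j(-1, -5))*171 = -8*(7 - 5 - 1)*171 = -8*1*171 = -8*171 = -1368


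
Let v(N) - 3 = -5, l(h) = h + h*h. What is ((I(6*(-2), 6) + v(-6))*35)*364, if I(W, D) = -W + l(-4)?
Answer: 280280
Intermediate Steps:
l(h) = h + h²
I(W, D) = 12 - W (I(W, D) = -W - 4*(1 - 4) = -W - 4*(-3) = -W + 12 = 12 - W)
v(N) = -2 (v(N) = 3 - 5 = -2)
((I(6*(-2), 6) + v(-6))*35)*364 = (((12 - 6*(-2)) - 2)*35)*364 = (((12 - 1*(-12)) - 2)*35)*364 = (((12 + 12) - 2)*35)*364 = ((24 - 2)*35)*364 = (22*35)*364 = 770*364 = 280280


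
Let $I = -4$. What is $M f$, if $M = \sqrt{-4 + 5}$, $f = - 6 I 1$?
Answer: $24$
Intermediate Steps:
$f = 24$ ($f = \left(-6\right) \left(-4\right) 1 = 24 \cdot 1 = 24$)
$M = 1$ ($M = \sqrt{1} = 1$)
$M f = 1 \cdot 24 = 24$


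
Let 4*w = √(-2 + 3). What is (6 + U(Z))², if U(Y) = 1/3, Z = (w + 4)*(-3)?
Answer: 361/9 ≈ 40.111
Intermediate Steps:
w = ¼ (w = √(-2 + 3)/4 = √1/4 = (¼)*1 = ¼ ≈ 0.25000)
Z = -51/4 (Z = (¼ + 4)*(-3) = (17/4)*(-3) = -51/4 ≈ -12.750)
U(Y) = ⅓
(6 + U(Z))² = (6 + ⅓)² = (19/3)² = 361/9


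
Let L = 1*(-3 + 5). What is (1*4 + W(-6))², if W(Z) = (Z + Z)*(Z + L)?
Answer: 2704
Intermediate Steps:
L = 2 (L = 1*2 = 2)
W(Z) = 2*Z*(2 + Z) (W(Z) = (Z + Z)*(Z + 2) = (2*Z)*(2 + Z) = 2*Z*(2 + Z))
(1*4 + W(-6))² = (1*4 + 2*(-6)*(2 - 6))² = (4 + 2*(-6)*(-4))² = (4 + 48)² = 52² = 2704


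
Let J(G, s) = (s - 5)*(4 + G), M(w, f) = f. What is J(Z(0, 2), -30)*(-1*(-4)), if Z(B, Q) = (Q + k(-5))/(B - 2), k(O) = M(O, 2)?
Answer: -280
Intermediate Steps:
k(O) = 2
Z(B, Q) = (2 + Q)/(-2 + B) (Z(B, Q) = (Q + 2)/(B - 2) = (2 + Q)/(-2 + B))
J(G, s) = (-5 + s)*(4 + G)
J(Z(0, 2), -30)*(-1*(-4)) = (-20 - 5*(2 + 2)/(-2 + 0) + 4*(-30) + ((2 + 2)/(-2 + 0))*(-30))*(-1*(-4)) = (-20 - 5*4/(-2) - 120 + (4/(-2))*(-30))*4 = (-20 - (-5)*4/2 - 120 - ½*4*(-30))*4 = (-20 - 5*(-2) - 120 - 2*(-30))*4 = (-20 + 10 - 120 + 60)*4 = -70*4 = -280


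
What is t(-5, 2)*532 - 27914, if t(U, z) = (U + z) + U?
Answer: -32170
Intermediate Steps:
t(U, z) = z + 2*U
t(-5, 2)*532 - 27914 = (2 + 2*(-5))*532 - 27914 = (2 - 10)*532 - 27914 = -8*532 - 27914 = -4256 - 27914 = -32170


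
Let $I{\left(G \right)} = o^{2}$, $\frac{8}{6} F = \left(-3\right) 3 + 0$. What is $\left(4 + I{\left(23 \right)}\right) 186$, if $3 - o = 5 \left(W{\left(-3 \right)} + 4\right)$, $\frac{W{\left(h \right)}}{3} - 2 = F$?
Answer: $\frac{4385229}{8} \approx 5.4815 \cdot 10^{5}$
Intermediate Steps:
$F = - \frac{27}{4}$ ($F = \frac{3 \left(\left(-3\right) 3 + 0\right)}{4} = \frac{3 \left(-9 + 0\right)}{4} = \frac{3}{4} \left(-9\right) = - \frac{27}{4} \approx -6.75$)
$W{\left(h \right)} = - \frac{57}{4}$ ($W{\left(h \right)} = 6 + 3 \left(- \frac{27}{4}\right) = 6 - \frac{81}{4} = - \frac{57}{4}$)
$o = \frac{217}{4}$ ($o = 3 - 5 \left(- \frac{57}{4} + 4\right) = 3 - 5 \left(- \frac{41}{4}\right) = 3 - - \frac{205}{4} = 3 + \frac{205}{4} = \frac{217}{4} \approx 54.25$)
$I{\left(G \right)} = \frac{47089}{16}$ ($I{\left(G \right)} = \left(\frac{217}{4}\right)^{2} = \frac{47089}{16}$)
$\left(4 + I{\left(23 \right)}\right) 186 = \left(4 + \frac{47089}{16}\right) 186 = \frac{47153}{16} \cdot 186 = \frac{4385229}{8}$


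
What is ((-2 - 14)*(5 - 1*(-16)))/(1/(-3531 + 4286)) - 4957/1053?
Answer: -267129997/1053 ≈ -2.5368e+5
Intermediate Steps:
((-2 - 14)*(5 - 1*(-16)))/(1/(-3531 + 4286)) - 4957/1053 = (-16*(5 + 16))/(1/755) - 4957*1/1053 = (-16*21)/(1/755) - 4957/1053 = -336*755 - 4957/1053 = -253680 - 4957/1053 = -267129997/1053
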